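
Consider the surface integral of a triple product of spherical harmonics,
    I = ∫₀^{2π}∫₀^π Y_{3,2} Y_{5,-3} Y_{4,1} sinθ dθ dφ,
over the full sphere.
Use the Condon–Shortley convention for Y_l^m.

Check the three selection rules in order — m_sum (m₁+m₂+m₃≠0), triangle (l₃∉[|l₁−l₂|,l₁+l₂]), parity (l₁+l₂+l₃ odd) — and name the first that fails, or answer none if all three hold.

none

m₁+m₂+m₃ = 2 − 3 + 1 = 0  ✓
triangle: |3−5|=2 ≤ l₃=4 ≤ 3+5=8  ✓
parity: l₁+l₂+l₃ = 12 is even  ✓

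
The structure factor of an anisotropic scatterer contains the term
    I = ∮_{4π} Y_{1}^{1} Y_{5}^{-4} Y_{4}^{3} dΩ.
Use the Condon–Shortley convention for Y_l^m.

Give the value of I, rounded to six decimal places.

0.294638

Rules hold: Σm=0, L=10 even, 4≤4≤6.
N = 3·11·9 = 297
Δ = 2!·0!·8!/11! = 1/495
Racah Σ t=1..1: t=1:−1/576 = -1/576
⇒ 3j(1 5 4; 0 0 0)² = 5/99, sgn -1
Racah Σ t=0..0: t=0:+1/10080 = 1/10080
⇒ 3j(1 5 4; 1 -4 3)² = 4/55, sgn -1
4πI² = N·(3j₀)²·(3jₘ)² = 12/11
I = +1·√(1.09091/4π) = 0.29463840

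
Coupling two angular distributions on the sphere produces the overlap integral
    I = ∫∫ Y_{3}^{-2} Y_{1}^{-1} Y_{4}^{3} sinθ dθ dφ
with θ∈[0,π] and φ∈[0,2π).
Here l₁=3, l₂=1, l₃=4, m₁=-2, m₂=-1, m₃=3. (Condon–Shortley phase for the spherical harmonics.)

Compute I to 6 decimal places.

m-sum 0 ✓  L=8 even ✓  2≤4≤4 ✓
Π(2lᵢ+1) = 7×3×9 = 189
triangle coeff Δ(3,1,4) = 1/252
Σ_t [0,0]: t=0:+1/36 = 1/36
(3j)²=4/63 [(3 1 4; 0 0 0)], sign=+1
Σ_t [0,0]: t=0:+1/240 = 1/240
(3j)²=1/12 [(3 1 4; -2 -1 3)], sign=-1
⇒ 4πI² = 1/1
I = (-1)√(1/1/(4π)) = -0.28209479

-0.282095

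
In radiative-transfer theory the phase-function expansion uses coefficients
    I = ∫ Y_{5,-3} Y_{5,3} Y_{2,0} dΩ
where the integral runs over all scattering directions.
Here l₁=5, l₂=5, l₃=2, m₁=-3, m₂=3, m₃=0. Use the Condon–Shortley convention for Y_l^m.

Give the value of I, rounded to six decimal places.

m-sum 0 ✓  L=12 even ✓  0≤2≤10 ✓
Π(2lᵢ+1) = 11×11×5 = 605
triangle coeff Δ(5,5,2) = 1/38610
Σ_t [3,5]: t=3:−1/2880 t=4:+1/576 t=5:−1/2880 = 1/960
(3j)²=10/429 [(5 5 2; 0 0 0)], sign=+1
Σ_t [6,8]: t=6:+1/5760 t=7:−1/5040 t=8:+1/161280 = -1/53760
(3j)²=1/4290 [(5 5 2; -3 3 0)], sign=-1
⇒ 4πI² = 5/1521
I = (-1)√(5/1521/(4π)) = -0.01617393

-0.016174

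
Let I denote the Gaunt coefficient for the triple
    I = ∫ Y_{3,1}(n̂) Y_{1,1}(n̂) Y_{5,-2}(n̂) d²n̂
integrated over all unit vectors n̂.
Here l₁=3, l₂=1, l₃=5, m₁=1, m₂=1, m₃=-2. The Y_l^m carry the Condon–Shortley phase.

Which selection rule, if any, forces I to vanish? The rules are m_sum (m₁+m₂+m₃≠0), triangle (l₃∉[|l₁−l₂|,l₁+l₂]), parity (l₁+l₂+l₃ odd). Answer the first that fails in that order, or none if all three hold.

triangle

Σmᵢ = 0  ✓
l₃∈[|l₁−l₂|,l₁+l₂]=[2,4], have l₃=5  ✗
Σlᵢ = 9 ⇒ odd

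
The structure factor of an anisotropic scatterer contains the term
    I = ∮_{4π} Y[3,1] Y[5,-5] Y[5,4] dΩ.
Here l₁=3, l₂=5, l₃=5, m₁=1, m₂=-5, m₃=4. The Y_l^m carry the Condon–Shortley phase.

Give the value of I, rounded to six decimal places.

0.000000

L=13 odd ⇒ parity kills the (l;000) factor ⇒ I = 0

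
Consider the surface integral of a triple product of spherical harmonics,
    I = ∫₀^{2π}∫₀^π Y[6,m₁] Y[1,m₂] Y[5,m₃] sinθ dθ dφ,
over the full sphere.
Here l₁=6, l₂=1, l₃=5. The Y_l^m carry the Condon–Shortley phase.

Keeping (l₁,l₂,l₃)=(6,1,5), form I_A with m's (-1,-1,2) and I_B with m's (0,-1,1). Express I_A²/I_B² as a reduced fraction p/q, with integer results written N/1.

2/3

Shared (l₁,l₂,l₃)=(6,1,5): N and (l;000)² cancel in I_A²/I_B².
A: Δ = 2!·10!·0!/13! = 1/858; Racah Σ t=0..0: t=0:+1/60480 = 1/60480; ⇒ 3j(6 1 5; -1 -1 2)² = 5/429, sgn -1
B: Δ = 2!·10!·0!/13! = 1/858; Racah Σ t=0..0: t=0:+1/34560 = 1/34560; ⇒ 3j(6 1 5; 0 -1 1)² = 5/286, sgn +1
I_A²/I_B² = (5/429)/(5/286) = 2/3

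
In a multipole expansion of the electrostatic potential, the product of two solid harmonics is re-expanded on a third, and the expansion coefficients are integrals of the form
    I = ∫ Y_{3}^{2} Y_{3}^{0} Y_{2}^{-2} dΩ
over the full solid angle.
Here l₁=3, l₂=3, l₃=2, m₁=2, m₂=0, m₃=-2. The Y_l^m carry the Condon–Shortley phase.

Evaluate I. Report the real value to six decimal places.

-0.188063

Rules hold: Σm=0, L=8 even, 0≤2≤6.
N = 7·7·5 = 245
Δ = 4!·2!·2!/9! = 1/3780
Racah Σ t=1..3: t=1:−1/24 t=2:+1/4 t=3:−1/24 = 1/6
⇒ 3j(3 3 2; 0 0 0)² = 4/105, sgn +1
Racah Σ t=1..1: t=1:−1/24 = -1/24
⇒ 3j(3 3 2; 2 0 -2)² = 1/21, sgn -1
4πI² = N·(3j₀)²·(3jₘ)² = 4/9
I = -1·√(0.444444/4π) = -0.18806319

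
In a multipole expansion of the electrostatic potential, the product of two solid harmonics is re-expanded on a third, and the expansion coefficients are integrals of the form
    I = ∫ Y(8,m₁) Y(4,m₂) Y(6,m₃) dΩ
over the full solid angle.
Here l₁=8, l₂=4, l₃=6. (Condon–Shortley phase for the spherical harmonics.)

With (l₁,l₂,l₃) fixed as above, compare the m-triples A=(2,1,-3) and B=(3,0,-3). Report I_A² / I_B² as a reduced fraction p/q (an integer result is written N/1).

4107/110

Same 8,4,6: normalisation and zero-m 3j drop out of the ratio.
A: Δ: 6! 10! 2! / 19! → 1/23279256; sum: t=3:−1/2177280 t=4:+1/3870720 t=5:−1/87091200 = -37/174182400; 3j²(8 4 6; 2 1 -3) = Δ·Π!·Σ² = 20535/2586584  (sign +1)
B: Δ: 6! 10! 2! / 19! → 1/23279256; sum: t=2:+1/2903040 t=3:−1/2903040 t=4:+1/34836480 = 1/34836480; 3j²(8 4 6; 3 0 -3) = Δ·Π!·Σ² = 25/117572  (sign -1)
I_A²/I_B² = (20535/2586584)/(25/117572) = 4107/110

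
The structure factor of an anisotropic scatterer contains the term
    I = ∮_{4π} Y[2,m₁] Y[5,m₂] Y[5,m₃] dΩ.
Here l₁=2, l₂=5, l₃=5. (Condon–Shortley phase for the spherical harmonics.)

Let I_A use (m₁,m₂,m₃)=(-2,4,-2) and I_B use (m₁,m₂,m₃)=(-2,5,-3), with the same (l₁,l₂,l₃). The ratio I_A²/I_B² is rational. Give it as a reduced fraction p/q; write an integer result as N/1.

12/5

l's match ⇒ only the (l;m) 3-j factors differ between A and B.
A: triangle coeff Δ(2,5,5) = 1/38610; Σ_t [2,2]: t=2:+1/20160 = 1/20160; (3j)²=12/715 [(2 5 5; -2 4 -2)], sign=-1
B: triangle coeff Δ(2,5,5) = 1/38610; Σ_t [2,2]: t=2:+1/161280 = 1/161280; (3j)²=1/143 [(2 5 5; -2 5 -3)], sign=+1
I_A²/I_B² = (12/715)/(1/143) = 12/5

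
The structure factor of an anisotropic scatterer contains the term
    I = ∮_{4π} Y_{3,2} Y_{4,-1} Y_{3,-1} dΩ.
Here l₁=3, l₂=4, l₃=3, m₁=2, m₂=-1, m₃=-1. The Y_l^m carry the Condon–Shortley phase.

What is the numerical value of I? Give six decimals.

0.145070

Checks pass: Σm=0; 10 even; l₃=3∈[1,7].
(2·3+1)(2·4+1)(2·3+1) = 441
Δ: 4! 2! 4! / 11! → 1/34650
sum: t=1:−1/72 t=2:+1/16 t=3:−1/72 = 5/144
3j²(3 4 3; 0 0 0) = Δ·Π!·Σ² = 2/77  (sign -1)
sum: t=0:+1/144 t=1:−1/48 = -1/72
3j²(3 4 3; 2 -1 -1) = Δ·Π!·Σ² = 16/693  (sign -1)
combine: 4πI² = 441·2/77·16/693 = 32/121
take √, sign +1: I = 0.14506992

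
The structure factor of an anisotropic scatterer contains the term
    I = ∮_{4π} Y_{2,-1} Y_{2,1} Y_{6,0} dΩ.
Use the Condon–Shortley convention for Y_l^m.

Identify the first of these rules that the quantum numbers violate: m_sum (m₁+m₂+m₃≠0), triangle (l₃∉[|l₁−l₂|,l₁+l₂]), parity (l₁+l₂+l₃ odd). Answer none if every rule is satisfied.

azimuthal sum: -1 + 1 + 0 = 0  ✓
0 ≤ 6 ≤ 4 (triangle on l)  ✗
L = 2 + 2 + 6 = 10 (even)

triangle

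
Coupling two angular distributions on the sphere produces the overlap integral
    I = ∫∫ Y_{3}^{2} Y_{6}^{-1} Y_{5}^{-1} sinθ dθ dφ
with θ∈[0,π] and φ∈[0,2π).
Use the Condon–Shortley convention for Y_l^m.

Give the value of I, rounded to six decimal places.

0.134828

m-sum 0 ✓  L=14 even ✓  3≤5≤9 ✓
Π(2lᵢ+1) = 7×13×11 = 1001
triangle coeff Δ(3,6,5) = 1/675675
Σ_t [1,3]: t=1:−1/8640 t=2:+1/2304 t=3:−1/8640 = 7/34560
(3j)²=7/429 [(3 6 5; 0 0 0)], sign=-1
Σ_t [0,1]: t=0:+1/17280 t=1:−1/6912 = -1/11520
(3j)²=2/143 [(3 6 5; 2 -1 -1)], sign=-1
⇒ 4πI² = 98/429
I = (+1)√(98/429/(4π)) = 0.13482780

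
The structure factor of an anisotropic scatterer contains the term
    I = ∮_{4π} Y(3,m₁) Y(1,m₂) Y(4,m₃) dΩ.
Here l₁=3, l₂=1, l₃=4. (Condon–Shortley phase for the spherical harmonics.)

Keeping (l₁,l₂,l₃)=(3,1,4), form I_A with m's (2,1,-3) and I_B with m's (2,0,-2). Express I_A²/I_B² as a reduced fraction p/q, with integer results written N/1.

7/4

Shared (l₁,l₂,l₃)=(3,1,4): N and (l;000)² cancel in I_A²/I_B².
A: Δ = 0!·6!·2!/9! = 1/252; Racah Σ t=0..0: t=0:+1/240 = 1/240; ⇒ 3j(3 1 4; 2 1 -3)² = 1/12, sgn -1
B: Δ = 0!·6!·2!/9! = 1/252; Racah Σ t=0..0: t=0:+1/120 = 1/120; ⇒ 3j(3 1 4; 2 0 -2)² = 1/21, sgn +1
I_A²/I_B² = (1/12)/(1/21) = 7/4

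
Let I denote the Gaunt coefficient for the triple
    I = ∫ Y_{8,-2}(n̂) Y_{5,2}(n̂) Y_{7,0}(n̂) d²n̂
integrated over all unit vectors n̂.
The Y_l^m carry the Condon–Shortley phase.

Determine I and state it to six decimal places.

Rules hold: Σm=0, L=20 even, 3≤7≤13.
N = 17·11·15 = 2805
Δ = 6!·10!·4!/21! = 1/814773960
Racah Σ t=1..5: t=1:−1/87091200 t=2:+1/4976640 t=3:−1/2073600 t=4:+1/4976640 t=5:−1/87091200 = -1/9676800
⇒ 3j(8 5 7; 0 0 0)² = 360/46189, sgn +1
Racah Σ t=3..6: t=3:−1/26127360 t=4:+1/4976640 t=5:−1/6912000 t=6:+1/74649600 = 41/1306368000
⇒ 3j(8 5 7; -2 2 0)² = 1681/692835, sgn -1
4πI² = N·(3j₀)²·(3jₘ)² = 605160/11408683
I = -1·√(0.0530438/4π) = -0.06496993

-0.064970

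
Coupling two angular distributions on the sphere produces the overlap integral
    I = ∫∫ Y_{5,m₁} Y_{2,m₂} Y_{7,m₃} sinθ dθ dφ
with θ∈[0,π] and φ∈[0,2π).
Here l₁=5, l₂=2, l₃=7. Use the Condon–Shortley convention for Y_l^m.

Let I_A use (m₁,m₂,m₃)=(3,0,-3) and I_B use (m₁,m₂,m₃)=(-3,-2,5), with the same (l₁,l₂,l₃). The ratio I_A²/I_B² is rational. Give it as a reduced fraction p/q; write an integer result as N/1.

6/11

l's match ⇒ only the (l;m) 3-j factors differ between A and B.
A: triangle coeff Δ(5,2,7) = 1/15015; Σ_t [0,0]: t=0:+1/322560 = 1/322560; (3j)²=18/1001 [(5 2 7; 3 0 -3)], sign=+1
B: triangle coeff Δ(5,2,7) = 1/15015; Σ_t [0,0]: t=0:+1/1935360 = 1/1935360; (3j)²=3/91 [(5 2 7; -3 -2 5)], sign=+1
I_A²/I_B² = (18/1001)/(3/91) = 6/11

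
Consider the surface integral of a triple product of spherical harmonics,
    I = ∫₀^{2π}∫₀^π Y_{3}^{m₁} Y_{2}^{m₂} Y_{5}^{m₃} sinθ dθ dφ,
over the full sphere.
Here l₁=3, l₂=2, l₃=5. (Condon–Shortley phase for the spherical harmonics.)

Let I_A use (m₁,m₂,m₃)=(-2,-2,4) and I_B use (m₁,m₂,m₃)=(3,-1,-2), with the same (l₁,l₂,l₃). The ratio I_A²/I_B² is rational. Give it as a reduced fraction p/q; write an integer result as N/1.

18/1

Same 3,2,5: normalisation and zero-m 3j drop out of the ratio.
A: Δ: 0! 6! 4! / 11! → 1/2310; sum: t=0:+1/2880 = 1/2880; 3j²(3 2 5; -2 -2 4) = Δ·Π!·Σ² = 3/55  (sign -1)
B: Δ: 0! 6! 4! / 11! → 1/2310; sum: t=0:+1/4320 = 1/4320; 3j²(3 2 5; 3 -1 -2) = Δ·Π!·Σ² = 1/330  (sign -1)
I_A²/I_B² = (3/55)/(1/330) = 18/1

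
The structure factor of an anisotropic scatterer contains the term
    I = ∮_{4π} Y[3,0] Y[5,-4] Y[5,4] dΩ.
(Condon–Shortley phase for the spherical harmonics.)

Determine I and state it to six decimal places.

0.000000

Σlᵢ=13 odd — θ-integrand is odd under cosθ→−cosθ; I=0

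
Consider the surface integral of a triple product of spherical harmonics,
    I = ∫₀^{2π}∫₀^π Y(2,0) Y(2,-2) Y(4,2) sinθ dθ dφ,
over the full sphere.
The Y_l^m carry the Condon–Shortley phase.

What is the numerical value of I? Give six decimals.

0.156078

Rules hold: Σm=0, L=8 even, 0≤4≤4.
N = 5·5·9 = 225
Δ = 0!·4!·4!/9! = 1/630
Racah Σ t=0..0: t=0:+1/16 = 1/16
⇒ 3j(2 2 4; 0 0 0)² = 2/35, sgn +1
Racah Σ t=0..0: t=0:+1/96 = 1/96
⇒ 3j(2 2 4; 0 -2 2)² = 1/42, sgn +1
4πI² = N·(3j₀)²·(3jₘ)² = 15/49
I = +1·√(0.306122/4π) = 0.15607835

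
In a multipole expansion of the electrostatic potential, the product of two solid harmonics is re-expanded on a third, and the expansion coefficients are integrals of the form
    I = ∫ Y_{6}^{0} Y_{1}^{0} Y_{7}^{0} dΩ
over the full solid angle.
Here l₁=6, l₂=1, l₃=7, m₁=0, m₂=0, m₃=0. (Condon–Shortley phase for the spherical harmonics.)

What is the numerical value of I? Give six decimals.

Rules hold: Σm=0, L=14 even, 5≤7≤7.
N = 13·3·15 = 585
Δ = 0!·12!·2!/15! = 1/1365
Racah Σ t=0..0: t=0:+1/518400 = 1/518400
⇒ 3j(6 1 7; 0 0 0)² = 7/195, sgn -1
(m-triple is (0,0,0) — same symbol as above.)
4πI² = N·(3j₀)²·(3jₘ)² = 49/65
I = +1·√(0.753846/4π) = 0.24492687

0.244927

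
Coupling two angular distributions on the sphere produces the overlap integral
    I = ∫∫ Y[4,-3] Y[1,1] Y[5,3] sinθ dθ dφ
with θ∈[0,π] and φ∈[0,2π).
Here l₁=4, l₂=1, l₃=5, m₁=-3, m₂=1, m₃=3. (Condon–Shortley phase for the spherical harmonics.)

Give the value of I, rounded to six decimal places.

-3 + 1 + 3 = 1 ≠ 0: azimuthal integral kills it; I = 0

0.000000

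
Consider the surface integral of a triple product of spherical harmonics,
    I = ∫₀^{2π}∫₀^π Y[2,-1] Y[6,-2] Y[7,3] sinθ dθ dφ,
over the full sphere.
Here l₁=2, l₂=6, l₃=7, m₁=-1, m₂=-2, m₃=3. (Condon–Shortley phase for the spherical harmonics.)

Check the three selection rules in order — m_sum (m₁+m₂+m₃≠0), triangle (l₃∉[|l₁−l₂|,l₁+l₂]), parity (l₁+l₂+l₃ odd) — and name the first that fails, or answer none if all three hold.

parity

m₁+m₂+m₃ = -1 − 2 + 3 = 0  ✓
triangle: |2−6|=4 ≤ l₃=7 ≤ 2+6=8  ✓
parity: l₁+l₂+l₃ = 15 is odd  ✗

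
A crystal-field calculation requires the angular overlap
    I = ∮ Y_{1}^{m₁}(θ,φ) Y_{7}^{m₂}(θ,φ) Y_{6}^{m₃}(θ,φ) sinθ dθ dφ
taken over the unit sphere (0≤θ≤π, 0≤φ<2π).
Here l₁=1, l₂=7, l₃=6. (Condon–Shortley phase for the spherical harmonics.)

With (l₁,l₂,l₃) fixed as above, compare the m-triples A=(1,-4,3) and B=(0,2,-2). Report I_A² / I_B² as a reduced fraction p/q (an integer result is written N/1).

Same 1,7,6: normalisation and zero-m 3j drop out of the ratio.
A: Δ: 2! 0! 12! / 15! → 1/1365; sum: t=0:+1/4354560 = 1/4354560; 3j²(1 7 6; 1 -4 3) = Δ·Π!·Σ² = 11/273  (sign -1)
B: Δ: 2! 0! 12! / 15! → 1/1365; sum: t=1:−1/967680 = -1/967680; 3j²(1 7 6; 0 2 -2) = Δ·Π!·Σ² = 3/91  (sign -1)
I_A²/I_B² = (11/273)/(3/91) = 11/9

11/9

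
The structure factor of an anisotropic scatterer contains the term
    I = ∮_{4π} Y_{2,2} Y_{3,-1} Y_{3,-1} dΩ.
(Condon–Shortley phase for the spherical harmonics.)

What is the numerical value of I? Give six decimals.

0.206013

m-sum 0 ✓  L=8 even ✓  1≤3≤5 ✓
Π(2lᵢ+1) = 5×7×7 = 245
triangle coeff Δ(2,3,3) = 1/3780
Σ_t [0,2]: t=0:+1/24 t=1:−1/4 t=2:+1/24 = -1/6
(3j)²=4/105 [(2 3 3; 0 0 0)], sign=+1
Σ_t [0,0]: t=0:+1/16 = 1/16
(3j)²=2/35 [(2 3 3; 2 -1 -1)], sign=+1
⇒ 4πI² = 8/15
I = (+1)√(8/15/(4π)) = 0.20601291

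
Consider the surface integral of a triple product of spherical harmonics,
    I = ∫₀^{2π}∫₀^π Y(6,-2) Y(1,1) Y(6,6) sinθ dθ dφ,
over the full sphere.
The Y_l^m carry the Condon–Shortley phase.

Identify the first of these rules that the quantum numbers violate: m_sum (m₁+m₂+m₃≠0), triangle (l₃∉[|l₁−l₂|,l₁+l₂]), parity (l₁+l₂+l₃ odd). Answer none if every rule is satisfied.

m₁+m₂+m₃ = -2 + 1 + 6 = 5  ✗
triangle: |6−1|=5 ≤ l₃=6 ≤ 6+1=7
parity: l₁+l₂+l₃ = 13 is odd

m_sum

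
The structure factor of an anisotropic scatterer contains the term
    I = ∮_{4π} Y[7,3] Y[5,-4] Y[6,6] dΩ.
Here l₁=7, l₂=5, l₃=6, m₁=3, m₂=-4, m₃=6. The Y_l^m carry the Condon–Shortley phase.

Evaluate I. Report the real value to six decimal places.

0.000000

Σmᵢ = 5 ≠ 0, so the φ-integral vanishes; I = 0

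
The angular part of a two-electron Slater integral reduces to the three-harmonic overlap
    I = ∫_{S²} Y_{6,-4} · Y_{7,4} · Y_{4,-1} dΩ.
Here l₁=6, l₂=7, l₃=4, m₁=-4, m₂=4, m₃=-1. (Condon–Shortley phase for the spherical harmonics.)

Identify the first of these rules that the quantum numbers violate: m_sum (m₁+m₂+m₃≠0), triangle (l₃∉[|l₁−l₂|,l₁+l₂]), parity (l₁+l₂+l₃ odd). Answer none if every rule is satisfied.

m_sum

Σmᵢ = -1  ✗
l₃∈[|l₁−l₂|,l₁+l₂]=[1,13], have l₃=4
Σlᵢ = 17 ⇒ odd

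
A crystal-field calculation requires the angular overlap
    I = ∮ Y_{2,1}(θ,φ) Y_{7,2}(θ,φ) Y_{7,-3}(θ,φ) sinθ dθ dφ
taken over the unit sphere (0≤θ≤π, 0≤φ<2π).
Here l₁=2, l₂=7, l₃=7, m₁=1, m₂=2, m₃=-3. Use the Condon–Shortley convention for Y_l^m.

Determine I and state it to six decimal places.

Rules hold: Σm=0, L=16 even, 5≤7≤9.
N = 5·15·15 = 1125
Δ = 2!·2!·12!/17! = 1/185640
Racah Σ t=0..2: t=0:+1/2419200 t=1:−1/518400 t=2:+1/2419200 = -1/907200
⇒ 3j(2 7 7; 0 0 0)² = 56/3315, sgn +1
Racah Σ t=0..1: t=0:+1/4354560 t=1:−1/1935360 = -1/3483648
⇒ 3j(2 7 7; 1 2 -3)² = 125/12376, sgn -1
4πI² = N·(3j₀)²·(3jₘ)² = 9375/48841
I = -1·√(0.191949/4π) = -0.12359145

-0.123591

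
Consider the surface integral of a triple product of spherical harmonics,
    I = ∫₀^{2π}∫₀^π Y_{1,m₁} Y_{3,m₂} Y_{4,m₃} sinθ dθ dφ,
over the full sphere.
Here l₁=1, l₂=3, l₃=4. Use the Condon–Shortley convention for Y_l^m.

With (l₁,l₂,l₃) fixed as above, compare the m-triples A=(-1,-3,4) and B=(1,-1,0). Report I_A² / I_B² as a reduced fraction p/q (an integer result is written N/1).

l's match ⇒ only the (l;m) 3-j factors differ between A and B.
A: triangle coeff Δ(1,3,4) = 1/252; Σ_t [0,0]: t=0:+1/1440 = 1/1440; (3j)²=1/9 [(1 3 4; -1 -3 4)], sign=+1
B: triangle coeff Δ(1,3,4) = 1/252; Σ_t [0,0]: t=0:+1/96 = 1/96; (3j)²=1/42 [(1 3 4; 1 -1 0)], sign=+1
I_A²/I_B² = (1/9)/(1/42) = 14/3

14/3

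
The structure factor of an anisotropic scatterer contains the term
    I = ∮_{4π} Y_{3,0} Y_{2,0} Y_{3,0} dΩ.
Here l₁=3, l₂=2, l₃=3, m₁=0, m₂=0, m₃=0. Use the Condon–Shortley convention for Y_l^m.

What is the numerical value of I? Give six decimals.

Rules hold: Σm=0, L=8 even, 1≤3≤5.
N = 7·5·7 = 245
Δ = 2!·4!·2!/9! = 1/3780
Racah Σ t=0..2: t=0:+1/24 t=1:−1/4 t=2:+1/24 = -1/6
⇒ 3j(3 2 3; 0 0 0)² = 4/105, sgn +1
(m-triple is (0,0,0) — same symbol as above.)
4πI² = N·(3j₀)²·(3jₘ)² = 16/45
I = +1·√(0.355556/4π) = 0.16820883

0.168209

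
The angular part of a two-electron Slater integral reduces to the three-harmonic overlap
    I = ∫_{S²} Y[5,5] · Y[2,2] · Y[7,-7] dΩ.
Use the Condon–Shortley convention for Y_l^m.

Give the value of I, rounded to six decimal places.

Checks pass: Σm=0; 14 even; l₃=7∈[3,7].
(2·5+1)(2·2+1)(2·7+1) = 825
Δ: 0! 10! 4! / 15! → 1/15015
sum: t=0:+1/57600 = 1/57600
3j²(5 2 7; 0 0 0) = Δ·Π!·Σ² = 21/715  (sign -1)
sum: t=0:+1/87091200 = 1/87091200
3j²(5 2 7; 5 2 -7) = Δ·Π!·Σ² = 1/15  (sign +1)
combine: 4πI² = 825·21/715·1/15 = 21/13
take √, sign -1: I = -0.35853622

-0.358536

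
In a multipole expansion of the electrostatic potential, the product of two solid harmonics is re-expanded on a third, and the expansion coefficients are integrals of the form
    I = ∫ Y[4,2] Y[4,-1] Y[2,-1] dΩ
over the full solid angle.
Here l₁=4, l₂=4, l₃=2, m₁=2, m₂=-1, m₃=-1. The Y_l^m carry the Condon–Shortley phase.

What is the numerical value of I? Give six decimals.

0.127700

Checks pass: Σm=0; 10 even; l₃=2∈[0,8].
(2·4+1)(2·4+1)(2·2+1) = 405
Δ: 6! 2! 2! / 11! → 1/13860
sum: t=2:+1/192 t=3:−1/36 t=4:+1/192 = -5/288
3j²(4 4 2; 0 0 0) = Δ·Π!·Σ² = 20/693  (sign -1)
sum: t=1:−1/240 t=2:+1/96 = 1/160
3j²(4 4 2; 2 -1 -1) = Δ·Π!·Σ² = 27/1540  (sign -1)
combine: 4πI² = 405·20/693·27/1540 = 1215/5929
take √, sign +1: I = 0.12770047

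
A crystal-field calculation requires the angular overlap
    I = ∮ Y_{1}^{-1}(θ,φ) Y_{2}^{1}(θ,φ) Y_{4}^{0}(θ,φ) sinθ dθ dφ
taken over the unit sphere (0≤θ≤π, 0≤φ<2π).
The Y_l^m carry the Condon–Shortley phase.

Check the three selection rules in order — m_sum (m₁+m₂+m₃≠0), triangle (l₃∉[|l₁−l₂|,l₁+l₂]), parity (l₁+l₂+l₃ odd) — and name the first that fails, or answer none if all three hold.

azimuthal sum: -1 + 1 + 0 = 0  ✓
1 ≤ 4 ≤ 3 (triangle on l)  ✗
L = 1 + 2 + 4 = 7 (odd)

triangle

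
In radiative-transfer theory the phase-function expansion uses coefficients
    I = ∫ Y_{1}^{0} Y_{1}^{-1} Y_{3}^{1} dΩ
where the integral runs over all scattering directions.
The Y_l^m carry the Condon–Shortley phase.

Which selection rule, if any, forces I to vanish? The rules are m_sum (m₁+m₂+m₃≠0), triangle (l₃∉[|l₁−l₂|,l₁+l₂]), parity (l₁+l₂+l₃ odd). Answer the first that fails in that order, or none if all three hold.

triangle

m₁+m₂+m₃ = 0 − 1 + 1 = 0  ✓
triangle: |1−1|=0 ≤ l₃=3 ≤ 1+1=2  ✗
parity: l₁+l₂+l₃ = 5 is odd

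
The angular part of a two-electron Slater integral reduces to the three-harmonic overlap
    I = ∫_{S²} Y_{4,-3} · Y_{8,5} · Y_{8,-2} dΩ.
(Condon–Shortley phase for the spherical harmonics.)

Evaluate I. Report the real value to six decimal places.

0.153303

m-sum 0 ✓  L=20 even ✓  4≤8≤12 ✓
Π(2lᵢ+1) = 9×17×17 = 2601
triangle coeff Δ(4,8,8) = 1/185175900
Σ_t [0,4]: t=0:+1/557383680 t=1:−1/21772800 t=2:+1/8294400 t=3:−1/21772800 t=4:+1/557383680 = 1/30965760
(3j)²=36/4199 [(4 8 8; 0 0 0)], sign=+1
Σ_t [3,4]: t=3:−1/1045094400 t=4:+1/313528320 = 1/447897600
(3j)²=77/5814 [(4 8 8; -3 5 -2)], sign=+1
⇒ 4πI² = 1386/4693
I = (+1)√(1386/4693/(4π)) = 0.15330327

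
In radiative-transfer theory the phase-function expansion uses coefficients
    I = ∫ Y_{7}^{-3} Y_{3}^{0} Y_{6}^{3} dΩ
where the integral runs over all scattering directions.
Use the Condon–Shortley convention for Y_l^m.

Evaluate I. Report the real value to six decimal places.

Rules hold: Σm=0, L=16 even, 4≤6≤10.
N = 15·7·13 = 1365
Δ = 4!·10!·2!/17! = 1/2042040
Racah Σ t=1..3: t=1:−1/207360 t=2:+1/57600 t=3:−1/207360 = 1/129600
⇒ 3j(7 3 6; 0 0 0)² = 168/12155, sgn +1
Racah Σ t=1..3: t=1:−1/4354560 t=2:+1/322560 t=3:−1/362880 = 1/8709120
⇒ 3j(7 3 6; -3 0 3)² = 3/68068, sgn -1
4πI² = N·(3j₀)²·(3jₘ)² = 378/454597
I = -1·√(0.000831506/4π) = -0.00813444

-0.008134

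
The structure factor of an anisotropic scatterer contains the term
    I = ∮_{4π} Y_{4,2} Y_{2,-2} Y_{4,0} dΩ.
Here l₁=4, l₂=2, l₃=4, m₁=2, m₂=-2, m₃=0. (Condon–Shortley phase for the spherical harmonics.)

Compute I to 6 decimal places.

-0.190365

Checks pass: Σm=0; 10 even; l₃=4∈[2,6].
(2·4+1)(2·2+1)(2·4+1) = 405
Δ: 2! 6! 2! / 11! → 1/13860
sum: t=0:+1/192 t=1:−1/36 t=2:+1/192 = -5/288
3j²(4 2 4; 0 0 0) = Δ·Π!·Σ² = 20/693  (sign -1)
sum: t=0:+1/192 = 1/192
3j²(4 2 4; 2 -2 0) = Δ·Π!·Σ² = 3/77  (sign +1)
combine: 4πI² = 405·20/693·3/77 = 2700/5929
take √, sign -1: I = -0.19036462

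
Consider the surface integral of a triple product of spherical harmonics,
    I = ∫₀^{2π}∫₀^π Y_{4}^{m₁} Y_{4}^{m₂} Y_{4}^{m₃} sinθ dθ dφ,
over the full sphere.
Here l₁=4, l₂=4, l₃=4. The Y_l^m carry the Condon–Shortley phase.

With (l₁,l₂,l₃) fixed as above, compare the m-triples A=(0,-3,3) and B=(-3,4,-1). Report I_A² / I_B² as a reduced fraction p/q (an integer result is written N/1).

Same 4,4,4: normalisation and zero-m 3j drop out of the ratio.
A: Δ: 4! 4! 4! / 13! → 1/450450; sum: t=0:+1/3456 t=1:−1/864 = -1/1152; 3j²(4 4 4; 0 -3 3) = Δ·Π!·Σ² = 7/286  (sign +1)
B: Δ: 4! 4! 4! / 13! → 1/450450; sum: t=4:+1/3456 = 1/3456; 3j²(4 4 4; -3 4 -1) = Δ·Π!·Σ² = 35/1287  (sign -1)
I_A²/I_B² = (7/286)/(35/1287) = 9/10

9/10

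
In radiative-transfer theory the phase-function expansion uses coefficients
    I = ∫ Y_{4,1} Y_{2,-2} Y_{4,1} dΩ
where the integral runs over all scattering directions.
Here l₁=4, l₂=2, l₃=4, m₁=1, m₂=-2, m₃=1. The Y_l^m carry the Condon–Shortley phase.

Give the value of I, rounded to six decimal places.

Checks pass: Σm=0; 10 even; l₃=4∈[2,6].
(2·4+1)(2·2+1)(2·4+1) = 405
Δ: 2! 6! 2! / 11! → 1/13860
sum: t=0:+1/192 t=1:−1/36 t=2:+1/192 = -5/288
3j²(4 2 4; 0 0 0) = Δ·Π!·Σ² = 20/693  (sign -1)
sum: t=0:+1/144 = 1/144
3j²(4 2 4; 1 -2 1) = Δ·Π!·Σ² = 10/231  (sign -1)
combine: 4πI² = 405·20/693·10/231 = 3000/5929
take √, sign +1: I = 0.20066192

0.200662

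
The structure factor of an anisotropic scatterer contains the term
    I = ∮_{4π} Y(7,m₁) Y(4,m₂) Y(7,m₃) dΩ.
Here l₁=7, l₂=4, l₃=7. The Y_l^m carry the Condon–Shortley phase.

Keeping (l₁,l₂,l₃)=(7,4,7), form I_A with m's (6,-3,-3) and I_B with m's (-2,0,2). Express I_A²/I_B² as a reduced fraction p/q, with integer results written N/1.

810810/63001

Shared (l₁,l₂,l₃)=(7,4,7): N and (l;000)² cancel in I_A²/I_B².
A: Δ = 4!·10!·4!/19! = 1/58198140; Racah Σ t=0..1: t=0:+1/52254720 t=1:−1/522547200 = 1/58060800; ⇒ 3j(7 4 7; 6 -3 -3)² = 9/646, sgn +1
B: Δ = 4!·10!·4!/19! = 1/58198140; Racah Σ t=0..4: t=0:+1/209018880 t=1:−1/2903040 t=2:+1/483840 t=3:−1/622080 t=4:+1/8294400 = 251/1045094400; ⇒ 3j(7 4 7; -2 0 2)² = 63001/58198140, sgn -1
I_A²/I_B² = (9/646)/(63001/58198140) = 810810/63001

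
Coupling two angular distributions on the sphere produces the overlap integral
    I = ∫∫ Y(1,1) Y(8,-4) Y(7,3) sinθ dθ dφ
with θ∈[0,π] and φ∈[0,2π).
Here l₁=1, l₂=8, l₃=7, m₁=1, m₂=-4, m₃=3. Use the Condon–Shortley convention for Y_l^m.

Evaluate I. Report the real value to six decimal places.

Checks pass: Σm=0; 16 even; l₃=7∈[7,9].
(2·1+1)(2·8+1)(2·7+1) = 765
Δ: 2! 0! 14! / 17! → 1/2040
sum: t=1:−1/25401600 = -1/25401600
3j²(1 8 7; 0 0 0) = Δ·Π!·Σ² = 8/255  (sign +1)
sum: t=0:+1/174182400 = 1/174182400
3j²(1 8 7; 1 -4 3) = Δ·Π!·Σ² = 11/340  (sign +1)
combine: 4πI² = 765·8/255·11/340 = 66/85
take √, sign +1: I = 0.24857507

0.248575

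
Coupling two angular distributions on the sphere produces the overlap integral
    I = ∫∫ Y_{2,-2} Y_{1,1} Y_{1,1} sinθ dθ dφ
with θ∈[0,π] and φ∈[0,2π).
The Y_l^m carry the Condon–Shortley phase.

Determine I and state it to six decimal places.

m-sum 0 ✓  L=4 even ✓  1≤1≤3 ✓
Π(2lᵢ+1) = 5×3×3 = 45
triangle coeff Δ(2,1,1) = 1/30
Σ_t [1,1]: t=1:−1/1 = -1/1
(3j)²=2/15 [(2 1 1; 0 0 0)], sign=+1
Σ_t [2,2]: t=2:+1/4 = 1/4
(3j)²=1/5 [(2 1 1; -2 1 1)], sign=+1
⇒ 4πI² = 6/5
I = (+1)√(6/5/(4π)) = 0.30901936

0.309019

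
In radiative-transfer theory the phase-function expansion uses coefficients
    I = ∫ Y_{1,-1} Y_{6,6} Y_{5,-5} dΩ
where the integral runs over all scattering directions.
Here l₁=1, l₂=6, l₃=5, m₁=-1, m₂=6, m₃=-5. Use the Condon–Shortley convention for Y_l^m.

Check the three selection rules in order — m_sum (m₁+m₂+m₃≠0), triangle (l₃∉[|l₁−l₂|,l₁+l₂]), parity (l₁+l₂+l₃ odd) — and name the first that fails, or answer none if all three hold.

none

Σmᵢ = 0  ✓
l₃∈[|l₁−l₂|,l₁+l₂]=[5,7], have l₃=5  ✓
Σlᵢ = 12 ⇒ even  ✓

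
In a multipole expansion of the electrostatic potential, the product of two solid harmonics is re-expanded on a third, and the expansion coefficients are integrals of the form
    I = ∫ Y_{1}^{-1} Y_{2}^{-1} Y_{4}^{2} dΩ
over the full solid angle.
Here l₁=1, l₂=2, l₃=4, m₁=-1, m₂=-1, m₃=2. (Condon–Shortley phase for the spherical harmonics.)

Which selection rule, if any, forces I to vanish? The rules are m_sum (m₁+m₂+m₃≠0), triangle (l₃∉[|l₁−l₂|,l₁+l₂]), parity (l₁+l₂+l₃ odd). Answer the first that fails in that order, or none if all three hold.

triangle

m₁+m₂+m₃ = -1 − 1 + 2 = 0  ✓
triangle: |1−2|=1 ≤ l₃=4 ≤ 1+2=3  ✗
parity: l₁+l₂+l₃ = 7 is odd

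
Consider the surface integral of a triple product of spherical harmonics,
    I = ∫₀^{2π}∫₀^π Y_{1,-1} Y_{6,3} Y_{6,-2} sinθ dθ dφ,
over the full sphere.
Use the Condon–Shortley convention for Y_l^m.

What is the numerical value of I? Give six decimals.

l₁+l₂+l₃=13 is odd: 3j(l;000)=0 ⇒ I=0

0.000000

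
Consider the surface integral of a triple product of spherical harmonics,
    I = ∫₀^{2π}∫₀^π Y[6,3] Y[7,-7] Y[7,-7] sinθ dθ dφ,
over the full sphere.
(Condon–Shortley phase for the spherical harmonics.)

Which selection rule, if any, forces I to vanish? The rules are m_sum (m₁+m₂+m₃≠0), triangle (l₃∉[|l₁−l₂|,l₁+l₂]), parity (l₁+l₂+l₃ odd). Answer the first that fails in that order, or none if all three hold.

m₁+m₂+m₃ = 3 − 7 − 7 = -11  ✗
triangle: |6−7|=1 ≤ l₃=7 ≤ 6+7=13
parity: l₁+l₂+l₃ = 20 is even

m_sum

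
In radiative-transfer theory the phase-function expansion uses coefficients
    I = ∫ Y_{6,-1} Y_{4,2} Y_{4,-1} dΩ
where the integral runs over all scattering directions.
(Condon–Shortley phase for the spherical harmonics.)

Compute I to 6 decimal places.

Rules hold: Σm=0, L=14 even, 2≤4≤10.
N = 13·9·9 = 1053
Δ = 6!·6!·2!/15! = 1/1261260
Racah Σ t=2..4: t=2:+1/4608 t=3:−1/1296 t=4:+1/4608 = -7/20736
⇒ 3j(6 4 4; 0 0 0)² = 20/1287, sgn -1
Racah Σ t=4..6: t=4:+1/3456 t=5:−1/5760 t=6:+1/172800 = 7/57600
⇒ 3j(6 4 4; -1 2 -1)² = 21/2860, sgn -1
4πI² = N·(3j₀)²·(3jₘ)² = 189/1573
I = +1·√(0.120153/4π) = 0.09778261

0.097783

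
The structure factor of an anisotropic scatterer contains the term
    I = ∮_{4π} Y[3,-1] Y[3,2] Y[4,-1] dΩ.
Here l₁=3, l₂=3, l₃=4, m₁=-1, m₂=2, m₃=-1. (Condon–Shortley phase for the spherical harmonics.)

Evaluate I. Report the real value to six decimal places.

0.145070

m-sum 0 ✓  L=10 even ✓  0≤4≤6 ✓
Π(2lᵢ+1) = 7×7×9 = 441
triangle coeff Δ(3,3,4) = 1/34650
Σ_t [0,2]: t=0:+1/72 t=1:−1/16 t=2:+1/72 = -5/144
(3j)²=2/77 [(3 3 4; 0 0 0)], sign=-1
Σ_t [1,2]: t=1:−1/144 t=2:+1/48 = 1/72
(3j)²=16/693 [(3 3 4; -1 2 -1)], sign=-1
⇒ 4πI² = 32/121
I = (+1)√(32/121/(4π)) = 0.14506992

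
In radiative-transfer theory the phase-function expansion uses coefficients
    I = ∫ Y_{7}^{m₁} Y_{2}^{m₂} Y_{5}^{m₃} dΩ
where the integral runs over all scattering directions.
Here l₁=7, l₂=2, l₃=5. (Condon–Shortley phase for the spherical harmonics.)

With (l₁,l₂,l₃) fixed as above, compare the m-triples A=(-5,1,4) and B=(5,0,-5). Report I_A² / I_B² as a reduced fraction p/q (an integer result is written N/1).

20/3

Same 7,2,5: normalisation and zero-m 3j drop out of the ratio.
A: Δ: 4! 10! 0! / 15! → 1/15015; sum: t=3:−1/2177280 = -1/2177280; 3j²(7 2 5; -5 1 4) = Δ·Π!·Σ² = 8/273  (sign +1)
B: Δ: 4! 10! 0! / 15! → 1/15015; sum: t=2:+1/14515200 = 1/14515200; 3j²(7 2 5; 5 0 -5) = Δ·Π!·Σ² = 2/455  (sign +1)
I_A²/I_B² = (8/273)/(2/455) = 20/3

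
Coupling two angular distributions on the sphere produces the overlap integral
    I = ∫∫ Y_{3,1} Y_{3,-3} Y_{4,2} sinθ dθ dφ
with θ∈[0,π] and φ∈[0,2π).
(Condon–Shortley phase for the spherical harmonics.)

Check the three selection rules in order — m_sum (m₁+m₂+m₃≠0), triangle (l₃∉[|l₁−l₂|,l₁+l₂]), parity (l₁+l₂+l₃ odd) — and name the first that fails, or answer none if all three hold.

none

azimuthal sum: 1 − 3 + 2 = 0  ✓
0 ≤ 4 ≤ 6 (triangle on l)  ✓
L = 3 + 3 + 4 = 10 (even)  ✓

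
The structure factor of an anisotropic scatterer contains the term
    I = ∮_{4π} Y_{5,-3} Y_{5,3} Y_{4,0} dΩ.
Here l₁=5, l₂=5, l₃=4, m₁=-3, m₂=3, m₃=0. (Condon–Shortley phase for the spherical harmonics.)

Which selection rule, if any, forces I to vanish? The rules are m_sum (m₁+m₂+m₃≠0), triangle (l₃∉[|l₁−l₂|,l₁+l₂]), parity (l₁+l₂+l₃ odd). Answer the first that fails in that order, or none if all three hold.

none

Σmᵢ = 0  ✓
l₃∈[|l₁−l₂|,l₁+l₂]=[0,10], have l₃=4  ✓
Σlᵢ = 14 ⇒ even  ✓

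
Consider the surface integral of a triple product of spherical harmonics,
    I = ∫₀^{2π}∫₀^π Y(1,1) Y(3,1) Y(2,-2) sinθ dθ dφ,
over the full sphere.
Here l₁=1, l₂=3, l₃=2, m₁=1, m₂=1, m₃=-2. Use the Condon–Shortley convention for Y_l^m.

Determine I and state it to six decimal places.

-0.082589

Rules hold: Σm=0, L=6 even, 2≤2≤4.
N = 3·7·5 = 105
Δ = 2!·0!·4!/7! = 1/105
Racah Σ t=1..1: t=1:−1/4 = -1/4
⇒ 3j(1 3 2; 0 0 0)² = 3/35, sgn -1
Racah Σ t=0..0: t=0:+1/48 = 1/48
⇒ 3j(1 3 2; 1 1 -2)² = 1/105, sgn +1
4πI² = N·(3j₀)²·(3jₘ)² = 3/35
I = -1·√(0.0857143/4π) = -0.08258890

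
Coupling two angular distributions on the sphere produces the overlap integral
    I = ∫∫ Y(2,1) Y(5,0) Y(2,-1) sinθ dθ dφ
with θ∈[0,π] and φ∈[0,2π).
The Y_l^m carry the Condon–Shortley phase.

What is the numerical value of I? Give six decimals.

|2−5|≤2≤2+5 violated ⇒ I = 0

0.000000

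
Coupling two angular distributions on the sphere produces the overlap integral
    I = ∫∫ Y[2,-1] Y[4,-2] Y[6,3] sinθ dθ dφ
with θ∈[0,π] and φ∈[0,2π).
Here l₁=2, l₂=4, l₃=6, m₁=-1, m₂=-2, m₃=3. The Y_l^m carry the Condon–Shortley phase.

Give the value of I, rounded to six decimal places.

m-sum 0 ✓  L=12 even ✓  2≤6≤6 ✓
Π(2lᵢ+1) = 5×9×13 = 585
triangle coeff Δ(2,4,6) = 1/6435
Σ_t [0,0]: t=0:+1/2304 = 1/2304
(3j)²=5/143 [(2 4 6; 0 0 0)], sign=+1
Σ_t [0,0]: t=0:+1/8640 = 1/8640
(3j)²=28/715 [(2 4 6; -1 -2 3)], sign=-1
⇒ 4πI² = 1260/1573
I = (-1)√(1260/1573/(4π)) = -0.25247360

-0.252474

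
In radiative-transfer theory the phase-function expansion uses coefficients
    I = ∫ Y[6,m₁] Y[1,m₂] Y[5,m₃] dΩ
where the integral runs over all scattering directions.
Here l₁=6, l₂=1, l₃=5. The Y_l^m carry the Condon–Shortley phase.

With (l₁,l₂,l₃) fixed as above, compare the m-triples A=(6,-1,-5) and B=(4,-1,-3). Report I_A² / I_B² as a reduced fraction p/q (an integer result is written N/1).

22/15

Shared (l₁,l₂,l₃)=(6,1,5): N and (l;000)² cancel in I_A²/I_B².
A: Δ = 2!·10!·0!/13! = 1/858; Racah Σ t=0..0: t=0:+1/7257600 = 1/7257600; ⇒ 3j(6 1 5; 6 -1 -5)² = 1/13, sgn +1
B: Δ = 2!·10!·0!/13! = 1/858; Racah Σ t=0..0: t=0:+1/161280 = 1/161280; ⇒ 3j(6 1 5; 4 -1 -3)² = 15/286, sgn +1
I_A²/I_B² = (1/13)/(15/286) = 22/15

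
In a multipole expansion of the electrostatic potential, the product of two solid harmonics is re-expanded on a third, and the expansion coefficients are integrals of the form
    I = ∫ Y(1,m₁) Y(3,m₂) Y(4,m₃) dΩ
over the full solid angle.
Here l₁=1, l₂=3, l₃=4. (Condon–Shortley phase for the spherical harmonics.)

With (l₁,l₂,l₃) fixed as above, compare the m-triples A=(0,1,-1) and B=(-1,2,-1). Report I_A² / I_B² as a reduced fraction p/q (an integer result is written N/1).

l's match ⇒ only the (l;m) 3-j factors differ between A and B.
A: triangle coeff Δ(1,3,4) = 1/252; Σ_t [0,0]: t=0:+1/48 = 1/48; (3j)²=5/84 [(1 3 4; 0 1 -1)], sign=-1
B: triangle coeff Δ(1,3,4) = 1/252; Σ_t [0,0]: t=0:+1/240 = 1/240; (3j)²=1/84 [(1 3 4; -1 2 -1)], sign=-1
I_A²/I_B² = (5/84)/(1/84) = 5/1

5/1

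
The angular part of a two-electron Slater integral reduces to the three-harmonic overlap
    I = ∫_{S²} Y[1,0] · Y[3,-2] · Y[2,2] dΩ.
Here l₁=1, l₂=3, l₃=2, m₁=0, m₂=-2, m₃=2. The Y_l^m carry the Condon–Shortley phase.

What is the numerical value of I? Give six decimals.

m-sum 0 ✓  L=6 even ✓  2≤2≤4 ✓
Π(2lᵢ+1) = 3×7×5 = 105
triangle coeff Δ(1,3,2) = 1/105
Σ_t [1,1]: t=1:−1/4 = -1/4
(3j)²=3/35 [(1 3 2; 0 0 0)], sign=-1
Σ_t [1,1]: t=1:−1/24 = -1/24
(3j)²=1/21 [(1 3 2; 0 -2 2)], sign=-1
⇒ 4πI² = 3/7
I = (+1)√(3/7/(4π)) = 0.18467439

0.184674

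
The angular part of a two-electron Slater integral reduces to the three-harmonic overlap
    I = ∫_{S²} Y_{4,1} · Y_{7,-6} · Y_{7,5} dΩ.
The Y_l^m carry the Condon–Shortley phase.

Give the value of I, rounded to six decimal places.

-0.082726

Rules hold: Σm=0, L=18 even, 3≤7≤11.
N = 9·15·15 = 2025
Δ = 4!·4!·10!/19! = 1/58198140
Racah Σ t=0..4: t=0:+1/17418240 t=1:−1/622080 t=2:+1/230400 t=3:−1/622080 t=4:+1/17418240 = 1/806400
⇒ 3j(4 7 7; 0 0 0)² = 2268/230945, sgn -1
Racah Σ t=0..1: t=0:+1/52254720 t=1:−1/87091200 = 1/130636800
⇒ 3j(4 7 7; 1 -6 5)² = 88/20349, sgn +1
4πI² = N·(3j₀)²·(3jₘ)² = 116640/1356277
I = -1·√(0.0860001/4π) = -0.08272650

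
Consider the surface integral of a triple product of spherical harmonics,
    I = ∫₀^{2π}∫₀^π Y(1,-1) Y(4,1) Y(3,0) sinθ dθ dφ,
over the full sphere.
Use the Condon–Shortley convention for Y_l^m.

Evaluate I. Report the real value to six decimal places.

-0.194664

m-sum 0 ✓  L=8 even ✓  3≤3≤5 ✓
Π(2lᵢ+1) = 3×9×7 = 189
triangle coeff Δ(1,4,3) = 1/252
Σ_t [1,1]: t=1:−1/36 = -1/36
(3j)²=4/63 [(1 4 3; 0 0 0)], sign=+1
Σ_t [2,2]: t=2:+1/72 = 1/72
(3j)²=5/126 [(1 4 3; -1 1 0)], sign=-1
⇒ 4πI² = 10/21
I = (-1)√(10/21/(4π)) = -0.19466390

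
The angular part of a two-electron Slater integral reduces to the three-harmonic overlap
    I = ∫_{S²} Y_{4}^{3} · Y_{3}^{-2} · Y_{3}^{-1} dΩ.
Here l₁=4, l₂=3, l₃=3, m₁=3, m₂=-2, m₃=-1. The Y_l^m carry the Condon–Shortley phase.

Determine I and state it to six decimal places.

Rules hold: Σm=0, L=10 even, 1≤3≤7.
N = 9·7·7 = 441
Δ = 4!·4!·2!/11! = 1/34650
Racah Σ t=1..3: t=1:−1/72 t=2:+1/16 t=3:−1/72 = 5/144
⇒ 3j(4 3 3; 0 0 0)² = 2/77, sgn -1
Racah Σ t=0..1: t=0:+1/144 t=1:−1/288 = 1/288
⇒ 3j(4 3 3; 3 -2 -1)² = 1/99, sgn +1
4πI² = N·(3j₀)²·(3jₘ)² = 14/121
I = -1·√(0.115702/4π) = -0.09595473

-0.095955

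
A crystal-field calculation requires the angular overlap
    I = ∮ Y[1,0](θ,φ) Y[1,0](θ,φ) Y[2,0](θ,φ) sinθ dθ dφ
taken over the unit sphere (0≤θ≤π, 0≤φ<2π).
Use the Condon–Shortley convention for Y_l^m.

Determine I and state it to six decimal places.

0.252313

Checks pass: Σm=0; 4 even; l₃=2∈[0,2].
(2·1+1)(2·1+1)(2·2+1) = 45
Δ: 0! 2! 2! / 5! → 1/30
sum: t=0:+1/1 = 1/1
3j²(1 1 2; 0 0 0) = Δ·Π!·Σ² = 2/15  (sign +1)
(m-triple is (0,0,0) — same symbol as above.)
combine: 4πI² = 45·2/15·2/15 = 4/5
take √, sign +1: I = 0.25231325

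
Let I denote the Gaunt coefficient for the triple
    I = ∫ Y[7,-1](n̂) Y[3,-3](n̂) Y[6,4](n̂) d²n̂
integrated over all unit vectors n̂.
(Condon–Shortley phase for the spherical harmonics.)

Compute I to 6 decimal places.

m-sum 0 ✓  L=16 even ✓  4≤6≤10 ✓
Π(2lᵢ+1) = 15×7×13 = 1365
triangle coeff Δ(7,3,6) = 1/2042040
Σ_t [1,3]: t=1:−1/207360 t=2:+1/57600 t=3:−1/207360 = 1/129600
(3j)²=168/12155 [(7 3 6; 0 0 0)], sign=+1
Σ_t [0,0]: t=0:+1/3870720 = 1/3870720
(3j)²=675/136136 [(7 3 6; -1 -3 4)], sign=+1
⇒ 4πI² = 42525/454597
I = (+1)√(42525/454597/(4π)) = 0.08627877

0.086279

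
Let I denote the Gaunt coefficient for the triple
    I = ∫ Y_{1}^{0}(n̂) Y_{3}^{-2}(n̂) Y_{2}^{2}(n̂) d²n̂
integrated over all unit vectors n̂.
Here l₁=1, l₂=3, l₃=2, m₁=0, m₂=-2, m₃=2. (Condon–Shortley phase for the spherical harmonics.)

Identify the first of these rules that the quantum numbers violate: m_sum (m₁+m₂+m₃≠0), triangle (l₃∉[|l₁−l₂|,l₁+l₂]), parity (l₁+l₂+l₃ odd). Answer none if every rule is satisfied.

none

azimuthal sum: 0 − 2 + 2 = 0  ✓
2 ≤ 2 ≤ 4 (triangle on l)  ✓
L = 1 + 3 + 2 = 6 (even)  ✓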